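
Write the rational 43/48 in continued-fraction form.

Run the Euclidean algorithm on 43 and 48; the successive quotients are the partial quotients a_0, a_1, ... (each step inverts the fractional part left over by the previous one):
  43 = 0*48 + 43, so a_0 = 0.
  48 = 1*43 + 5, so a_1 = 1.
  43 = 8*5 + 3, so a_2 = 8.
  5 = 1*3 + 2, so a_3 = 1.
  3 = 1*2 + 1, so a_4 = 1.
  2 = 2*1 + 0, so a_5 = 2.
The remainder reaches 0 after 6 divisions, so the expansion has 6 partial quotients, read off in order.

[0; 1, 8, 1, 1, 2]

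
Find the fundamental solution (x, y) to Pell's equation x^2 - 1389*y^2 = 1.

First expand sqrt(1389) as a continued fraction. With x_i = (sqrt(1389) + m_i)/d_i and (m_0, d_0) = (0, 1): a_0 = floor(sqrt(1389)) = 37, since 37^2 = 1369 <= 1389 < 1444 = 38^2.
Iterate m_{i+1} = d_i*a_i - m_i, d_{i+1} = (1389 - m_{i+1}^2)/d_i, a_{i+1} = floor((a_0 + m_{i+1})/d_{i+1}):
  m_1 = 1*37 - 0 = 37, d_1 = (1389 - 37^2)/1 = 20/1 = 20, a_1 = floor((37 + 37)/20) = 3.
  m_2 = 20*3 - 37 = 23, d_2 = (1389 - 23^2)/20 = 860/20 = 43, a_2 = floor((37 + 23)/43) = 1.
  m_3 = 43*1 - 23 = 20, d_3 = (1389 - 20^2)/43 = 989/43 = 23, a_3 = floor((37 + 20)/23) = 2.
  m_4 = 23*2 - 20 = 26, d_4 = (1389 - 26^2)/23 = 713/23 = 31, a_4 = floor((37 + 26)/31) = 2.
  m_5 = 31*2 - 26 = 36, d_5 = (1389 - 36^2)/31 = 93/31 = 3, a_5 = floor((37 + 36)/3) = 24.
  m_6 = 3*24 - 36 = 36, d_6 = (1389 - 36^2)/3 = 93/3 = 31, a_6 = floor((37 + 36)/31) = 2.
  m_7 = 31*2 - 36 = 26, d_7 = (1389 - 26^2)/31 = 713/31 = 23, a_7 = floor((37 + 26)/23) = 2.
  m_8 = 23*2 - 26 = 20, d_8 = (1389 - 20^2)/23 = 989/23 = 43, a_8 = floor((37 + 20)/43) = 1.
  m_9 = 43*1 - 20 = 23, d_9 = (1389 - 23^2)/43 = 860/43 = 20, a_9 = floor((37 + 23)/20) = 3.
  m_10 = 20*3 - 23 = 37, d_10 = (1389 - 37^2)/20 = 20/20 = 1, a_10 = floor((37 + 37)/1) = 74.
  m_11 = 1*74 - 37 = 37, d_11 = (1389 - 37^2)/1 = 20/1 = 20: (m_11, d_11) = (m_1, d_1) = (37, 20), so from here the quotients repeat a_1, ..., a_10; the period length is 10.
So sqrt(1389) = [37; (3, 1, 2, 2, 24, 2, 2, 1, 3, 74)] with period length k = 10.
k is even, so the fundamental solution of x^2 - 1389y^2 = 1 is (p_{k-1}, q_{k-1}) = (p_9, q_9); compute convergents through index 9.
Convergents (p_i = a_i*p_{i-1} + p_{i-2}, q_i = a_i*q_{i-1} + q_{i-2} with p_{-2}=0, p_{-1}=1, q_{-2}=1, q_{-1}=0):
  i=0: a_0=37, p_0 = 37*1 + 0 = 37, q_0 = 37*0 + 1 = 1.
  i=1: a_1=3, p_1 = 3*37 + 1 = 112, q_1 = 3*1 + 0 = 3.
  i=2: a_2=1, p_2 = 1*112 + 37 = 149, q_2 = 1*3 + 1 = 4.
  i=3: a_3=2, p_3 = 2*149 + 112 = 410, q_3 = 2*4 + 3 = 11.
  i=4: a_4=2, p_4 = 2*410 + 149 = 969, q_4 = 2*11 + 4 = 26.
  i=5: a_5=24, p_5 = 24*969 + 410 = 23666, q_5 = 24*26 + 11 = 635.
  i=6: a_6=2, p_6 = 2*23666 + 969 = 48301, q_6 = 2*635 + 26 = 1296.
  i=7: a_7=2, p_7 = 2*48301 + 23666 = 120268, q_7 = 2*1296 + 635 = 3227.
  i=8: a_8=1, p_8 = 1*120268 + 48301 = 168569, q_8 = 1*3227 + 1296 = 4523.
  i=9: a_9=3, p_9 = 3*168569 + 120268 = 625975, q_9 = 3*4523 + 3227 = 16796.
Check: 625975^2 - 1389*16796^2 = 391844700625 - 391844700624 = 1, so (x, y) = (625975, 16796) solves the equation, and by the theorem it is the least positive solution.

(x, y) = (625975, 16796)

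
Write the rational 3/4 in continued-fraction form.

Run the Euclidean algorithm on 3 and 4; the successive quotients are the partial quotients a_0, a_1, ... (each step inverts the fractional part left over by the previous one):
  3 = 0*4 + 3, so a_0 = 0.
  4 = 1*3 + 1, so a_1 = 1.
  3 = 3*1 + 0, so a_2 = 3.
The remainder reaches 0 after 3 divisions, so the expansion has 3 partial quotients, read off in order.

[0; 1, 3]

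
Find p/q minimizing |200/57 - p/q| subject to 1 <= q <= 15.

7/2

Expand x = 200/57 as a continued fraction with the Euclidean algorithm:
  200 = 3*57 + 29, so a_0 = 3.
  57 = 1*29 + 28, so a_1 = 1.
  29 = 1*28 + 1, so a_2 = 1.
  28 = 28*1 + 0, so a_3 = 28.
so x = [3; 1, 1, 28].
Convergents (p_i = a_i*p_{i-1} + p_{i-2}, q_i = a_i*q_{i-1} + q_{i-2} with p_{-2}=0, p_{-1}=1, q_{-2}=1, q_{-1}=0), until the denominator exceeds 15:
  i=0: a_0=3, p_0 = 3*1 + 0 = 3, q_0 = 3*0 + 1 = 1.
  i=1: a_1=1, p_1 = 1*3 + 1 = 4, q_1 = 1*1 + 0 = 1.
  i=2: a_2=1, p_2 = 1*4 + 3 = 7, q_2 = 1*1 + 1 = 2.
  i=3: a_3=28, p_3 = 28*7 + 4 = 200, q_3 = 28*2 + 1 = 57.
q_3 = 57 > 15, so the last convergent with denominator <= 15 is p_2/q_2 = 7/2.
The closest fraction with denominator <= 15 is either p_2/q_2 or the intermediate fraction (k*p_2 + p_1)/(k*q_2 + q_1) with the largest k >= 1 whose denominator stays <= 15; these approach x as k grows, and every other convergent or intermediate fraction in range is farther away.
Largest k: floor((15 - q_1)/q_2) = floor((15 - 1)/2) = 7.
That gives (7*7 + 4)/(7*2 + 1) = 53/15.
Compare the errors: |x - 7/2| = |200*2 - 7*57|/(57*2) = 1/114, and |x - 53/15| = |200*15 - 53*57|/(57*15) = 21/855.
Cross-multiplying, 1*855 = 855 < 2394 = 21*114, so 1/114 is smaller: the convergent 7/2 is closer to x than 53/15.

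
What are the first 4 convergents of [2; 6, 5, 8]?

Using the convergent recurrence p_i = a_i*p_{i-1} + p_{i-2}, q_i = a_i*q_{i-1} + q_{i-2} with p_{-2}=0, p_{-1}=1, q_{-2}=1, q_{-1}=0:
  i=0: a_0=2, p_0 = 2*1 + 0 = 2, q_0 = 2*0 + 1 = 1.
  i=1: a_1=6, p_1 = 6*2 + 1 = 13, q_1 = 6*1 + 0 = 6.
  i=2: a_2=5, p_2 = 5*13 + 2 = 67, q_2 = 5*6 + 1 = 31.
  i=3: a_3=8, p_3 = 8*67 + 13 = 549, q_3 = 8*31 + 6 = 254.

2/1, 13/6, 67/31, 549/254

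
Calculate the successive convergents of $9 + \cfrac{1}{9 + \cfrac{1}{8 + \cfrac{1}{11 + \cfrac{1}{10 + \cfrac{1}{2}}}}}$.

9/1, 82/9, 665/73, 7397/812, 74635/8193, 156667/17198

Using the convergent recurrence p_i = a_i*p_{i-1} + p_{i-2}, q_i = a_i*q_{i-1} + q_{i-2} with p_{-2}=0, p_{-1}=1, q_{-2}=1, q_{-1}=0:
  i=0: a_0=9, p_0 = 9*1 + 0 = 9, q_0 = 9*0 + 1 = 1.
  i=1: a_1=9, p_1 = 9*9 + 1 = 82, q_1 = 9*1 + 0 = 9.
  i=2: a_2=8, p_2 = 8*82 + 9 = 665, q_2 = 8*9 + 1 = 73.
  i=3: a_3=11, p_3 = 11*665 + 82 = 7397, q_3 = 11*73 + 9 = 812.
  i=4: a_4=10, p_4 = 10*7397 + 665 = 74635, q_4 = 10*812 + 73 = 8193.
  i=5: a_5=2, p_5 = 2*74635 + 7397 = 156667, q_5 = 2*8193 + 812 = 17198.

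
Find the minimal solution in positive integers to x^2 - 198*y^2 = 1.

(x, y) = (197, 14)

First expand sqrt(198) as a continued fraction. With x_i = (sqrt(198) + m_i)/d_i and (m_0, d_0) = (0, 1): a_0 = floor(sqrt(198)) = 14, since 14^2 = 196 <= 198 < 225 = 15^2.
Iterate m_{i+1} = d_i*a_i - m_i, d_{i+1} = (198 - m_{i+1}^2)/d_i, a_{i+1} = floor((a_0 + m_{i+1})/d_{i+1}):
  m_1 = 1*14 - 0 = 14, d_1 = (198 - 14^2)/1 = 2/1 = 2, a_1 = floor((14 + 14)/2) = 14.
  m_2 = 2*14 - 14 = 14, d_2 = (198 - 14^2)/2 = 2/2 = 1, a_2 = floor((14 + 14)/1) = 28.
  m_3 = 1*28 - 14 = 14, d_3 = (198 - 14^2)/1 = 2/1 = 2: (m_3, d_3) = (m_1, d_1) = (14, 2), so from here the quotients repeat a_1, a_2; the period length is 2.
So sqrt(198) = [14; (14, 28)] with period length k = 2.
k is even, so the fundamental solution of x^2 - 198y^2 = 1 is (p_{k-1}, q_{k-1}) = (p_1, q_1); compute convergents through index 1.
Convergents (p_i = a_i*p_{i-1} + p_{i-2}, q_i = a_i*q_{i-1} + q_{i-2} with p_{-2}=0, p_{-1}=1, q_{-2}=1, q_{-1}=0):
  i=0: a_0=14, p_0 = 14*1 + 0 = 14, q_0 = 14*0 + 1 = 1.
  i=1: a_1=14, p_1 = 14*14 + 1 = 197, q_1 = 14*1 + 0 = 14.
Check: 197^2 - 198*14^2 = 38809 - 38808 = 1, so (x, y) = (197, 14) solves the equation, and by the theorem it is the least positive solution.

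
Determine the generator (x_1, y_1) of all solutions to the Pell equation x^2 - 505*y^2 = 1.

(x, y) = (809, 36)

First expand sqrt(505) as a continued fraction. With x_i = (sqrt(505) + m_i)/d_i and (m_0, d_0) = (0, 1): a_0 = floor(sqrt(505)) = 22, since 22^2 = 484 <= 505 < 529 = 23^2.
Iterate m_{i+1} = d_i*a_i - m_i, d_{i+1} = (505 - m_{i+1}^2)/d_i, a_{i+1} = floor((a_0 + m_{i+1})/d_{i+1}):
  m_1 = 1*22 - 0 = 22, d_1 = (505 - 22^2)/1 = 21/1 = 21, a_1 = floor((22 + 22)/21) = 2.
  m_2 = 21*2 - 22 = 20, d_2 = (505 - 20^2)/21 = 105/21 = 5, a_2 = floor((22 + 20)/5) = 8.
  m_3 = 5*8 - 20 = 20, d_3 = (505 - 20^2)/5 = 105/5 = 21, a_3 = floor((22 + 20)/21) = 2.
  m_4 = 21*2 - 20 = 22, d_4 = (505 - 22^2)/21 = 21/21 = 1, a_4 = floor((22 + 22)/1) = 44.
  m_5 = 1*44 - 22 = 22, d_5 = (505 - 22^2)/1 = 21/1 = 21: (m_5, d_5) = (m_1, d_1) = (22, 21), so from here the quotients repeat a_1, ..., a_4; the period length is 4.
So sqrt(505) = [22; (2, 8, 2, 44)] with period length k = 4.
k is even, so the fundamental solution of x^2 - 505y^2 = 1 is (p_{k-1}, q_{k-1}) = (p_3, q_3); compute convergents through index 3.
Convergents (p_i = a_i*p_{i-1} + p_{i-2}, q_i = a_i*q_{i-1} + q_{i-2} with p_{-2}=0, p_{-1}=1, q_{-2}=1, q_{-1}=0):
  i=0: a_0=22, p_0 = 22*1 + 0 = 22, q_0 = 22*0 + 1 = 1.
  i=1: a_1=2, p_1 = 2*22 + 1 = 45, q_1 = 2*1 + 0 = 2.
  i=2: a_2=8, p_2 = 8*45 + 22 = 382, q_2 = 8*2 + 1 = 17.
  i=3: a_3=2, p_3 = 2*382 + 45 = 809, q_3 = 2*17 + 2 = 36.
Check: 809^2 - 505*36^2 = 654481 - 654480 = 1, so (x, y) = (809, 36) solves the equation, and by the theorem it is the least positive solution.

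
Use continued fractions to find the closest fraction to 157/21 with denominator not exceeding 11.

Expand x = 157/21 as a continued fraction with the Euclidean algorithm:
  157 = 7*21 + 10, so a_0 = 7.
  21 = 2*10 + 1, so a_1 = 2.
  10 = 10*1 + 0, so a_2 = 10.
so x = [7; 2, 10].
Convergents (p_i = a_i*p_{i-1} + p_{i-2}, q_i = a_i*q_{i-1} + q_{i-2} with p_{-2}=0, p_{-1}=1, q_{-2}=1, q_{-1}=0), until the denominator exceeds 11:
  i=0: a_0=7, p_0 = 7*1 + 0 = 7, q_0 = 7*0 + 1 = 1.
  i=1: a_1=2, p_1 = 2*7 + 1 = 15, q_1 = 2*1 + 0 = 2.
  i=2: a_2=10, p_2 = 10*15 + 7 = 157, q_2 = 10*2 + 1 = 21.
q_2 = 21 > 11, so the last convergent with denominator <= 11 is p_1/q_1 = 15/2.
The closest fraction with denominator <= 11 is either p_1/q_1 or the intermediate fraction (k*p_1 + p_0)/(k*q_1 + q_0) with the largest k >= 1 whose denominator stays <= 11; these approach x as k grows, and every other convergent or intermediate fraction in range is farther away.
Largest k: floor((11 - q_0)/q_1) = floor((11 - 1)/2) = 5.
That gives (5*15 + 7)/(5*2 + 1) = 82/11.
Compare the errors: |x - 15/2| = |157*2 - 15*21|/(21*2) = 1/42, and |x - 82/11| = |157*11 - 82*21|/(21*11) = 5/231.
Cross-multiplying, 5*42 = 210 < 231 = 1*231, so 5/231 is smaller: the intermediate fraction 82/11 is closer to x than 15/2.

82/11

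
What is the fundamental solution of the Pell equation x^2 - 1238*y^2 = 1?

First expand sqrt(1238) as a continued fraction. With x_i = (sqrt(1238) + m_i)/d_i and (m_0, d_0) = (0, 1): a_0 = floor(sqrt(1238)) = 35, since 35^2 = 1225 <= 1238 < 1296 = 36^2.
Iterate m_{i+1} = d_i*a_i - m_i, d_{i+1} = (1238 - m_{i+1}^2)/d_i, a_{i+1} = floor((a_0 + m_{i+1})/d_{i+1}):
  m_1 = 1*35 - 0 = 35, d_1 = (1238 - 35^2)/1 = 13/1 = 13, a_1 = floor((35 + 35)/13) = 5.
  m_2 = 13*5 - 35 = 30, d_2 = (1238 - 30^2)/13 = 338/13 = 26, a_2 = floor((35 + 30)/26) = 2.
  m_3 = 26*2 - 30 = 22, d_3 = (1238 - 22^2)/26 = 754/26 = 29, a_3 = floor((35 + 22)/29) = 1.
  m_4 = 29*1 - 22 = 7, d_4 = (1238 - 7^2)/29 = 1189/29 = 41, a_4 = floor((35 + 7)/41) = 1.
  m_5 = 41*1 - 7 = 34, d_5 = (1238 - 34^2)/41 = 82/41 = 2, a_5 = floor((35 + 34)/2) = 34.
  m_6 = 2*34 - 34 = 34, d_6 = (1238 - 34^2)/2 = 82/2 = 41, a_6 = floor((35 + 34)/41) = 1.
  m_7 = 41*1 - 34 = 7, d_7 = (1238 - 7^2)/41 = 1189/41 = 29, a_7 = floor((35 + 7)/29) = 1.
  m_8 = 29*1 - 7 = 22, d_8 = (1238 - 22^2)/29 = 754/29 = 26, a_8 = floor((35 + 22)/26) = 2.
  m_9 = 26*2 - 22 = 30, d_9 = (1238 - 30^2)/26 = 338/26 = 13, a_9 = floor((35 + 30)/13) = 5.
  m_10 = 13*5 - 30 = 35, d_10 = (1238 - 35^2)/13 = 13/13 = 1, a_10 = floor((35 + 35)/1) = 70.
  m_11 = 1*70 - 35 = 35, d_11 = (1238 - 35^2)/1 = 13/1 = 13: (m_11, d_11) = (m_1, d_1) = (35, 13), so from here the quotients repeat a_1, ..., a_10; the period length is 10.
So sqrt(1238) = [35; (5, 2, 1, 1, 34, 1, 1, 2, 5, 70)] with period length k = 10.
k is even, so the fundamental solution of x^2 - 1238y^2 = 1 is (p_{k-1}, q_{k-1}) = (p_9, q_9); compute convergents through index 9.
Convergents (p_i = a_i*p_{i-1} + p_{i-2}, q_i = a_i*q_{i-1} + q_{i-2} with p_{-2}=0, p_{-1}=1, q_{-2}=1, q_{-1}=0):
  i=0: a_0=35, p_0 = 35*1 + 0 = 35, q_0 = 35*0 + 1 = 1.
  i=1: a_1=5, p_1 = 5*35 + 1 = 176, q_1 = 5*1 + 0 = 5.
  i=2: a_2=2, p_2 = 2*176 + 35 = 387, q_2 = 2*5 + 1 = 11.
  i=3: a_3=1, p_3 = 1*387 + 176 = 563, q_3 = 1*11 + 5 = 16.
  i=4: a_4=1, p_4 = 1*563 + 387 = 950, q_4 = 1*16 + 11 = 27.
  i=5: a_5=34, p_5 = 34*950 + 563 = 32863, q_5 = 34*27 + 16 = 934.
  i=6: a_6=1, p_6 = 1*32863 + 950 = 33813, q_6 = 1*934 + 27 = 961.
  i=7: a_7=1, p_7 = 1*33813 + 32863 = 66676, q_7 = 1*961 + 934 = 1895.
  i=8: a_8=2, p_8 = 2*66676 + 33813 = 167165, q_8 = 2*1895 + 961 = 4751.
  i=9: a_9=5, p_9 = 5*167165 + 66676 = 902501, q_9 = 5*4751 + 1895 = 25650.
Check: 902501^2 - 1238*25650^2 = 814508055001 - 814508055000 = 1, so (x, y) = (902501, 25650) solves the equation, and by the theorem it is the least positive solution.

(x, y) = (902501, 25650)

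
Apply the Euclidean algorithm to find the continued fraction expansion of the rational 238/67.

[3; 1, 1, 4, 3, 2]

Run the Euclidean algorithm on 238 and 67; the successive quotients are the partial quotients a_0, a_1, ... (each step inverts the fractional part left over by the previous one):
  238 = 3*67 + 37, so a_0 = 3.
  67 = 1*37 + 30, so a_1 = 1.
  37 = 1*30 + 7, so a_2 = 1.
  30 = 4*7 + 2, so a_3 = 4.
  7 = 3*2 + 1, so a_4 = 3.
  2 = 2*1 + 0, so a_5 = 2.
The remainder reaches 0 after 6 divisions, so the expansion has 6 partial quotients, read off in order.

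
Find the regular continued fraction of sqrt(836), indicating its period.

[28; (1, 10, 1, 1, 2, 1, 1, 10, 1, 56)]

Write x_i = (sqrt(836) + m_i)/d_i with (m_0, d_0) = (0, 1). a_0 = floor(sqrt(836)) = 28, since 28^2 = 784 <= 836 < 841 = 29^2.
Iterate m_{i+1} = d_i*a_i - m_i, d_{i+1} = (836 - m_{i+1}^2)/d_i, a_{i+1} = floor((a_0 + m_{i+1})/d_{i+1}):
  m_1 = 1*28 - 0 = 28, d_1 = (836 - 28^2)/1 = 52/1 = 52, a_1 = floor((28 + 28)/52) = 1.
  m_2 = 52*1 - 28 = 24, d_2 = (836 - 24^2)/52 = 260/52 = 5, a_2 = floor((28 + 24)/5) = 10.
  m_3 = 5*10 - 24 = 26, d_3 = (836 - 26^2)/5 = 160/5 = 32, a_3 = floor((28 + 26)/32) = 1.
  m_4 = 32*1 - 26 = 6, d_4 = (836 - 6^2)/32 = 800/32 = 25, a_4 = floor((28 + 6)/25) = 1.
  m_5 = 25*1 - 6 = 19, d_5 = (836 - 19^2)/25 = 475/25 = 19, a_5 = floor((28 + 19)/19) = 2.
  m_6 = 19*2 - 19 = 19, d_6 = (836 - 19^2)/19 = 475/19 = 25, a_6 = floor((28 + 19)/25) = 1.
  m_7 = 25*1 - 19 = 6, d_7 = (836 - 6^2)/25 = 800/25 = 32, a_7 = floor((28 + 6)/32) = 1.
  m_8 = 32*1 - 6 = 26, d_8 = (836 - 26^2)/32 = 160/32 = 5, a_8 = floor((28 + 26)/5) = 10.
  m_9 = 5*10 - 26 = 24, d_9 = (836 - 24^2)/5 = 260/5 = 52, a_9 = floor((28 + 24)/52) = 1.
  m_10 = 52*1 - 24 = 28, d_10 = (836 - 28^2)/52 = 52/52 = 1, a_10 = floor((28 + 28)/1) = 56.
  m_11 = 1*56 - 28 = 28, d_11 = (836 - 28^2)/1 = 52/1 = 52: (m_11, d_11) = (m_1, d_1) = (28, 52), so from here the quotients repeat a_1, ..., a_10; the period length is 10.
Hence the expansion of sqrt(836) is a_0 = 28 followed by the repeating block 1, 10, 1, 1, 2, 1, 1, 10, 1, 56 (period 10).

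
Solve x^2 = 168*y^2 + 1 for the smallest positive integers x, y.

First expand sqrt(168) as a continued fraction. With x_i = (sqrt(168) + m_i)/d_i and (m_0, d_0) = (0, 1): a_0 = floor(sqrt(168)) = 12, since 12^2 = 144 <= 168 < 169 = 13^2.
Iterate m_{i+1} = d_i*a_i - m_i, d_{i+1} = (168 - m_{i+1}^2)/d_i, a_{i+1} = floor((a_0 + m_{i+1})/d_{i+1}):
  m_1 = 1*12 - 0 = 12, d_1 = (168 - 12^2)/1 = 24/1 = 24, a_1 = floor((12 + 12)/24) = 1.
  m_2 = 24*1 - 12 = 12, d_2 = (168 - 12^2)/24 = 24/24 = 1, a_2 = floor((12 + 12)/1) = 24.
  m_3 = 1*24 - 12 = 12, d_3 = (168 - 12^2)/1 = 24/1 = 24: (m_3, d_3) = (m_1, d_1) = (12, 24), so from here the quotients repeat a_1, a_2; the period length is 2.
So sqrt(168) = [12; (1, 24)] with period length k = 2.
k is even, so the fundamental solution of x^2 - 168y^2 = 1 is (p_{k-1}, q_{k-1}) = (p_1, q_1); compute convergents through index 1.
Convergents (p_i = a_i*p_{i-1} + p_{i-2}, q_i = a_i*q_{i-1} + q_{i-2} with p_{-2}=0, p_{-1}=1, q_{-2}=1, q_{-1}=0):
  i=0: a_0=12, p_0 = 12*1 + 0 = 12, q_0 = 12*0 + 1 = 1.
  i=1: a_1=1, p_1 = 1*12 + 1 = 13, q_1 = 1*1 + 0 = 1.
Check: 13^2 - 168*1^2 = 169 - 168 = 1, so (x, y) = (13, 1) solves the equation, and by the theorem it is the least positive solution.

(x, y) = (13, 1)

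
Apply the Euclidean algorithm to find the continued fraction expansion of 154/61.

Run the Euclidean algorithm on 154 and 61; the successive quotients are the partial quotients a_0, a_1, ... (each step inverts the fractional part left over by the previous one):
  154 = 2*61 + 32, so a_0 = 2.
  61 = 1*32 + 29, so a_1 = 1.
  32 = 1*29 + 3, so a_2 = 1.
  29 = 9*3 + 2, so a_3 = 9.
  3 = 1*2 + 1, so a_4 = 1.
  2 = 2*1 + 0, so a_5 = 2.
The remainder reaches 0 after 6 divisions, so the expansion has 6 partial quotients, read off in order.

[2; 1, 1, 9, 1, 2]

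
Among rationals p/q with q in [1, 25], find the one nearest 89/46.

Expand x = 89/46 as a continued fraction with the Euclidean algorithm:
  89 = 1*46 + 43, so a_0 = 1.
  46 = 1*43 + 3, so a_1 = 1.
  43 = 14*3 + 1, so a_2 = 14.
  3 = 3*1 + 0, so a_3 = 3.
so x = [1; 1, 14, 3].
Convergents (p_i = a_i*p_{i-1} + p_{i-2}, q_i = a_i*q_{i-1} + q_{i-2} with p_{-2}=0, p_{-1}=1, q_{-2}=1, q_{-1}=0), until the denominator exceeds 25:
  i=0: a_0=1, p_0 = 1*1 + 0 = 1, q_0 = 1*0 + 1 = 1.
  i=1: a_1=1, p_1 = 1*1 + 1 = 2, q_1 = 1*1 + 0 = 1.
  i=2: a_2=14, p_2 = 14*2 + 1 = 29, q_2 = 14*1 + 1 = 15.
  i=3: a_3=3, p_3 = 3*29 + 2 = 89, q_3 = 3*15 + 1 = 46.
q_3 = 46 > 25, so the last convergent with denominator <= 25 is p_2/q_2 = 29/15.
The closest fraction with denominator <= 25 is either p_2/q_2 or the intermediate fraction (k*p_2 + p_1)/(k*q_2 + q_1) with the largest k >= 1 whose denominator stays <= 25; these approach x as k grows, and every other convergent or intermediate fraction in range is farther away.
Largest k: floor((25 - q_1)/q_2) = floor((25 - 1)/15) = 1.
That gives (1*29 + 2)/(1*15 + 1) = 31/16.
Compare the errors: |x - 29/15| = |89*15 - 29*46|/(46*15) = 1/690, and |x - 31/16| = |89*16 - 31*46|/(46*16) = 2/736.
Cross-multiplying, 1*736 = 736 < 1380 = 2*690, so 1/690 is smaller: the convergent 29/15 is closer to x than 31/16.

29/15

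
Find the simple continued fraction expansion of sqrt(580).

Write x_i = (sqrt(580) + m_i)/d_i with (m_0, d_0) = (0, 1). a_0 = floor(sqrt(580)) = 24, since 24^2 = 576 <= 580 < 625 = 25^2.
Iterate m_{i+1} = d_i*a_i - m_i, d_{i+1} = (580 - m_{i+1}^2)/d_i, a_{i+1} = floor((a_0 + m_{i+1})/d_{i+1}):
  m_1 = 1*24 - 0 = 24, d_1 = (580 - 24^2)/1 = 4/1 = 4, a_1 = floor((24 + 24)/4) = 12.
  m_2 = 4*12 - 24 = 24, d_2 = (580 - 24^2)/4 = 4/4 = 1, a_2 = floor((24 + 24)/1) = 48.
  m_3 = 1*48 - 24 = 24, d_3 = (580 - 24^2)/1 = 4/1 = 4: (m_3, d_3) = (m_1, d_1) = (24, 4), so from here the quotients repeat a_1, a_2; the period length is 2.
Hence the expansion of sqrt(580) is a_0 = 24 followed by the repeating block 12, 48 (period 2).

[24; (12, 48)]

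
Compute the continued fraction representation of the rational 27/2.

[13; 2]

Run the Euclidean algorithm on 27 and 2; the successive quotients are the partial quotients a_0, a_1, ... (each step inverts the fractional part left over by the previous one):
  27 = 13*2 + 1, so a_0 = 13.
  2 = 2*1 + 0, so a_1 = 2.
The remainder reaches 0 after 2 divisions, so the expansion has 2 partial quotients, read off in order.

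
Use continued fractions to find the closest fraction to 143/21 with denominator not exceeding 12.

75/11

Expand x = 143/21 as a continued fraction with the Euclidean algorithm:
  143 = 6*21 + 17, so a_0 = 6.
  21 = 1*17 + 4, so a_1 = 1.
  17 = 4*4 + 1, so a_2 = 4.
  4 = 4*1 + 0, so a_3 = 4.
so x = [6; 1, 4, 4].
Convergents (p_i = a_i*p_{i-1} + p_{i-2}, q_i = a_i*q_{i-1} + q_{i-2} with p_{-2}=0, p_{-1}=1, q_{-2}=1, q_{-1}=0), until the denominator exceeds 12:
  i=0: a_0=6, p_0 = 6*1 + 0 = 6, q_0 = 6*0 + 1 = 1.
  i=1: a_1=1, p_1 = 1*6 + 1 = 7, q_1 = 1*1 + 0 = 1.
  i=2: a_2=4, p_2 = 4*7 + 6 = 34, q_2 = 4*1 + 1 = 5.
  i=3: a_3=4, p_3 = 4*34 + 7 = 143, q_3 = 4*5 + 1 = 21.
q_3 = 21 > 12, so the last convergent with denominator <= 12 is p_2/q_2 = 34/5.
The closest fraction with denominator <= 12 is either p_2/q_2 or the intermediate fraction (k*p_2 + p_1)/(k*q_2 + q_1) with the largest k >= 1 whose denominator stays <= 12; these approach x as k grows, and every other convergent or intermediate fraction in range is farther away.
Largest k: floor((12 - q_1)/q_2) = floor((12 - 1)/5) = 2.
That gives (2*34 + 7)/(2*5 + 1) = 75/11.
Compare the errors: |x - 34/5| = |143*5 - 34*21|/(21*5) = 1/105, and |x - 75/11| = |143*11 - 75*21|/(21*11) = 2/231.
Cross-multiplying, 2*105 = 210 < 231 = 1*231, so 2/231 is smaller: the intermediate fraction 75/11 is closer to x than 34/5.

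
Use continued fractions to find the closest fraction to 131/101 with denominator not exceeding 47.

Expand x = 131/101 as a continued fraction with the Euclidean algorithm:
  131 = 1*101 + 30, so a_0 = 1.
  101 = 3*30 + 11, so a_1 = 3.
  30 = 2*11 + 8, so a_2 = 2.
  11 = 1*8 + 3, so a_3 = 1.
  8 = 2*3 + 2, so a_4 = 2.
  3 = 1*2 + 1, so a_5 = 1.
  2 = 2*1 + 0, so a_6 = 2.
so x = [1; 3, 2, 1, 2, 1, 2].
Convergents (p_i = a_i*p_{i-1} + p_{i-2}, q_i = a_i*q_{i-1} + q_{i-2} with p_{-2}=0, p_{-1}=1, q_{-2}=1, q_{-1}=0), until the denominator exceeds 47:
  i=0: a_0=1, p_0 = 1*1 + 0 = 1, q_0 = 1*0 + 1 = 1.
  i=1: a_1=3, p_1 = 3*1 + 1 = 4, q_1 = 3*1 + 0 = 3.
  i=2: a_2=2, p_2 = 2*4 + 1 = 9, q_2 = 2*3 + 1 = 7.
  i=3: a_3=1, p_3 = 1*9 + 4 = 13, q_3 = 1*7 + 3 = 10.
  i=4: a_4=2, p_4 = 2*13 + 9 = 35, q_4 = 2*10 + 7 = 27.
  i=5: a_5=1, p_5 = 1*35 + 13 = 48, q_5 = 1*27 + 10 = 37.
  i=6: a_6=2, p_6 = 2*48 + 35 = 131, q_6 = 2*37 + 27 = 101.
q_6 = 101 > 47, so the last convergent with denominator <= 47 is p_5/q_5 = 48/37.
The closest fraction with denominator <= 47 is either p_5/q_5 or the intermediate fraction (k*p_5 + p_4)/(k*q_5 + q_4) with the largest k >= 1 whose denominator stays <= 47; these approach x as k grows, and every other convergent or intermediate fraction in range is farther away.
Largest k: floor((47 - q_4)/q_5) = floor((47 - 27)/37) = 0.
Since k = 0, no intermediate fraction beyond p_5/q_5 has denominator <= 47, so the convergent 48/37 is the closest (its error is |131*37 - 48*101|/(101*37) = 1/3737).

48/37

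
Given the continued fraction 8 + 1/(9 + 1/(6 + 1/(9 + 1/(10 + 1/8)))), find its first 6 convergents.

Using the convergent recurrence p_i = a_i*p_{i-1} + p_{i-2}, q_i = a_i*q_{i-1} + q_{i-2} with p_{-2}=0, p_{-1}=1, q_{-2}=1, q_{-1}=0:
  i=0: a_0=8, p_0 = 8*1 + 0 = 8, q_0 = 8*0 + 1 = 1.
  i=1: a_1=9, p_1 = 9*8 + 1 = 73, q_1 = 9*1 + 0 = 9.
  i=2: a_2=6, p_2 = 6*73 + 8 = 446, q_2 = 6*9 + 1 = 55.
  i=3: a_3=9, p_3 = 9*446 + 73 = 4087, q_3 = 9*55 + 9 = 504.
  i=4: a_4=10, p_4 = 10*4087 + 446 = 41316, q_4 = 10*504 + 55 = 5095.
  i=5: a_5=8, p_5 = 8*41316 + 4087 = 334615, q_5 = 8*5095 + 504 = 41264.

8/1, 73/9, 446/55, 4087/504, 41316/5095, 334615/41264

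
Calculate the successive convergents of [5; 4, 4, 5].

Using the convergent recurrence p_i = a_i*p_{i-1} + p_{i-2}, q_i = a_i*q_{i-1} + q_{i-2} with p_{-2}=0, p_{-1}=1, q_{-2}=1, q_{-1}=0:
  i=0: a_0=5, p_0 = 5*1 + 0 = 5, q_0 = 5*0 + 1 = 1.
  i=1: a_1=4, p_1 = 4*5 + 1 = 21, q_1 = 4*1 + 0 = 4.
  i=2: a_2=4, p_2 = 4*21 + 5 = 89, q_2 = 4*4 + 1 = 17.
  i=3: a_3=5, p_3 = 5*89 + 21 = 466, q_3 = 5*17 + 4 = 89.

5/1, 21/4, 89/17, 466/89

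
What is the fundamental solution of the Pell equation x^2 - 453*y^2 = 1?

(x, y) = (1653751, 77700)

First expand sqrt(453) as a continued fraction. With x_i = (sqrt(453) + m_i)/d_i and (m_0, d_0) = (0, 1): a_0 = floor(sqrt(453)) = 21, since 21^2 = 441 <= 453 < 484 = 22^2.
Iterate m_{i+1} = d_i*a_i - m_i, d_{i+1} = (453 - m_{i+1}^2)/d_i, a_{i+1} = floor((a_0 + m_{i+1})/d_{i+1}):
  m_1 = 1*21 - 0 = 21, d_1 = (453 - 21^2)/1 = 12/1 = 12, a_1 = floor((21 + 21)/12) = 3.
  m_2 = 12*3 - 21 = 15, d_2 = (453 - 15^2)/12 = 228/12 = 19, a_2 = floor((21 + 15)/19) = 1.
  m_3 = 19*1 - 15 = 4, d_3 = (453 - 4^2)/19 = 437/19 = 23, a_3 = floor((21 + 4)/23) = 1.
  m_4 = 23*1 - 4 = 19, d_4 = (453 - 19^2)/23 = 92/23 = 4, a_4 = floor((21 + 19)/4) = 10.
  m_5 = 4*10 - 19 = 21, d_5 = (453 - 21^2)/4 = 12/4 = 3, a_5 = floor((21 + 21)/3) = 14.
  m_6 = 3*14 - 21 = 21, d_6 = (453 - 21^2)/3 = 12/3 = 4, a_6 = floor((21 + 21)/4) = 10.
  m_7 = 4*10 - 21 = 19, d_7 = (453 - 19^2)/4 = 92/4 = 23, a_7 = floor((21 + 19)/23) = 1.
  m_8 = 23*1 - 19 = 4, d_8 = (453 - 4^2)/23 = 437/23 = 19, a_8 = floor((21 + 4)/19) = 1.
  m_9 = 19*1 - 4 = 15, d_9 = (453 - 15^2)/19 = 228/19 = 12, a_9 = floor((21 + 15)/12) = 3.
  m_10 = 12*3 - 15 = 21, d_10 = (453 - 21^2)/12 = 12/12 = 1, a_10 = floor((21 + 21)/1) = 42.
  m_11 = 1*42 - 21 = 21, d_11 = (453 - 21^2)/1 = 12/1 = 12: (m_11, d_11) = (m_1, d_1) = (21, 12), so from here the quotients repeat a_1, ..., a_10; the period length is 10.
So sqrt(453) = [21; (3, 1, 1, 10, 14, 10, 1, 1, 3, 42)] with period length k = 10.
k is even, so the fundamental solution of x^2 - 453y^2 = 1 is (p_{k-1}, q_{k-1}) = (p_9, q_9); compute convergents through index 9.
Convergents (p_i = a_i*p_{i-1} + p_{i-2}, q_i = a_i*q_{i-1} + q_{i-2} with p_{-2}=0, p_{-1}=1, q_{-2}=1, q_{-1}=0):
  i=0: a_0=21, p_0 = 21*1 + 0 = 21, q_0 = 21*0 + 1 = 1.
  i=1: a_1=3, p_1 = 3*21 + 1 = 64, q_1 = 3*1 + 0 = 3.
  i=2: a_2=1, p_2 = 1*64 + 21 = 85, q_2 = 1*3 + 1 = 4.
  i=3: a_3=1, p_3 = 1*85 + 64 = 149, q_3 = 1*4 + 3 = 7.
  i=4: a_4=10, p_4 = 10*149 + 85 = 1575, q_4 = 10*7 + 4 = 74.
  i=5: a_5=14, p_5 = 14*1575 + 149 = 22199, q_5 = 14*74 + 7 = 1043.
  i=6: a_6=10, p_6 = 10*22199 + 1575 = 223565, q_6 = 10*1043 + 74 = 10504.
  i=7: a_7=1, p_7 = 1*223565 + 22199 = 245764, q_7 = 1*10504 + 1043 = 11547.
  i=8: a_8=1, p_8 = 1*245764 + 223565 = 469329, q_8 = 1*11547 + 10504 = 22051.
  i=9: a_9=3, p_9 = 3*469329 + 245764 = 1653751, q_9 = 3*22051 + 11547 = 77700.
Check: 1653751^2 - 453*77700^2 = 2734892370001 - 2734892370000 = 1, so (x, y) = (1653751, 77700) solves the equation, and by the theorem it is the least positive solution.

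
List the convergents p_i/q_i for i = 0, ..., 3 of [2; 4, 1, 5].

Using the convergent recurrence p_i = a_i*p_{i-1} + p_{i-2}, q_i = a_i*q_{i-1} + q_{i-2} with p_{-2}=0, p_{-1}=1, q_{-2}=1, q_{-1}=0:
  i=0: a_0=2, p_0 = 2*1 + 0 = 2, q_0 = 2*0 + 1 = 1.
  i=1: a_1=4, p_1 = 4*2 + 1 = 9, q_1 = 4*1 + 0 = 4.
  i=2: a_2=1, p_2 = 1*9 + 2 = 11, q_2 = 1*4 + 1 = 5.
  i=3: a_3=5, p_3 = 5*11 + 9 = 64, q_3 = 5*5 + 4 = 29.

2/1, 9/4, 11/5, 64/29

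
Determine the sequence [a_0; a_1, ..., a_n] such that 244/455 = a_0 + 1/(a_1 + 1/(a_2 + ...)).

[0; 1, 1, 6, 2, 1, 1, 6]

Run the Euclidean algorithm on 244 and 455; the successive quotients are the partial quotients a_0, a_1, ... (each step inverts the fractional part left over by the previous one):
  244 = 0*455 + 244, so a_0 = 0.
  455 = 1*244 + 211, so a_1 = 1.
  244 = 1*211 + 33, so a_2 = 1.
  211 = 6*33 + 13, so a_3 = 6.
  33 = 2*13 + 7, so a_4 = 2.
  13 = 1*7 + 6, so a_5 = 1.
  7 = 1*6 + 1, so a_6 = 1.
  6 = 6*1 + 0, so a_7 = 6.
The remainder reaches 0 after 8 divisions, so the expansion has 8 partial quotients, read off in order.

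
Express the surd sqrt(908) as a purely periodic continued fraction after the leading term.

Write x_i = (sqrt(908) + m_i)/d_i with (m_0, d_0) = (0, 1). a_0 = floor(sqrt(908)) = 30, since 30^2 = 900 <= 908 < 961 = 31^2.
Iterate m_{i+1} = d_i*a_i - m_i, d_{i+1} = (908 - m_{i+1}^2)/d_i, a_{i+1} = floor((a_0 + m_{i+1})/d_{i+1}):
  m_1 = 1*30 - 0 = 30, d_1 = (908 - 30^2)/1 = 8/1 = 8, a_1 = floor((30 + 30)/8) = 7.
  m_2 = 8*7 - 30 = 26, d_2 = (908 - 26^2)/8 = 232/8 = 29, a_2 = floor((30 + 26)/29) = 1.
  m_3 = 29*1 - 26 = 3, d_3 = (908 - 3^2)/29 = 899/29 = 31, a_3 = floor((30 + 3)/31) = 1.
  m_4 = 31*1 - 3 = 28, d_4 = (908 - 28^2)/31 = 124/31 = 4, a_4 = floor((30 + 28)/4) = 14.
  m_5 = 4*14 - 28 = 28, d_5 = (908 - 28^2)/4 = 124/4 = 31, a_5 = floor((30 + 28)/31) = 1.
  m_6 = 31*1 - 28 = 3, d_6 = (908 - 3^2)/31 = 899/31 = 29, a_6 = floor((30 + 3)/29) = 1.
  m_7 = 29*1 - 3 = 26, d_7 = (908 - 26^2)/29 = 232/29 = 8, a_7 = floor((30 + 26)/8) = 7.
  m_8 = 8*7 - 26 = 30, d_8 = (908 - 30^2)/8 = 8/8 = 1, a_8 = floor((30 + 30)/1) = 60.
  m_9 = 1*60 - 30 = 30, d_9 = (908 - 30^2)/1 = 8/1 = 8: (m_9, d_9) = (m_1, d_1) = (30, 8), so from here the quotients repeat a_1, ..., a_8; the period length is 8.
Hence the expansion of sqrt(908) is a_0 = 30 followed by the repeating block 7, 1, 1, 14, 1, 1, 7, 60 (period 8).

[30; (7, 1, 1, 14, 1, 1, 7, 60)]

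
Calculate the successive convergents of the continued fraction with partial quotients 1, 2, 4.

Using the convergent recurrence p_i = a_i*p_{i-1} + p_{i-2}, q_i = a_i*q_{i-1} + q_{i-2} with p_{-2}=0, p_{-1}=1, q_{-2}=1, q_{-1}=0:
  i=0: a_0=1, p_0 = 1*1 + 0 = 1, q_0 = 1*0 + 1 = 1.
  i=1: a_1=2, p_1 = 2*1 + 1 = 3, q_1 = 2*1 + 0 = 2.
  i=2: a_2=4, p_2 = 4*3 + 1 = 13, q_2 = 4*2 + 1 = 9.

1/1, 3/2, 13/9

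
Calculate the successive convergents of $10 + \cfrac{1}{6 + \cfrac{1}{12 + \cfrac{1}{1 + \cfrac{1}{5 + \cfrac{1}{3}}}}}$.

Using the convergent recurrence p_i = a_i*p_{i-1} + p_{i-2}, q_i = a_i*q_{i-1} + q_{i-2} with p_{-2}=0, p_{-1}=1, q_{-2}=1, q_{-1}=0:
  i=0: a_0=10, p_0 = 10*1 + 0 = 10, q_0 = 10*0 + 1 = 1.
  i=1: a_1=6, p_1 = 6*10 + 1 = 61, q_1 = 6*1 + 0 = 6.
  i=2: a_2=12, p_2 = 12*61 + 10 = 742, q_2 = 12*6 + 1 = 73.
  i=3: a_3=1, p_3 = 1*742 + 61 = 803, q_3 = 1*73 + 6 = 79.
  i=4: a_4=5, p_4 = 5*803 + 742 = 4757, q_4 = 5*79 + 73 = 468.
  i=5: a_5=3, p_5 = 3*4757 + 803 = 15074, q_5 = 3*468 + 79 = 1483.

10/1, 61/6, 742/73, 803/79, 4757/468, 15074/1483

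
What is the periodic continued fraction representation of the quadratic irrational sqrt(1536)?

[39; (5, 4, 1, 2, 3, 19, 3, 2, 1, 4, 5, 78)]

Write x_i = (sqrt(1536) + m_i)/d_i with (m_0, d_0) = (0, 1). a_0 = floor(sqrt(1536)) = 39, since 39^2 = 1521 <= 1536 < 1600 = 40^2.
Iterate m_{i+1} = d_i*a_i - m_i, d_{i+1} = (1536 - m_{i+1}^2)/d_i, a_{i+1} = floor((a_0 + m_{i+1})/d_{i+1}):
  m_1 = 1*39 - 0 = 39, d_1 = (1536 - 39^2)/1 = 15/1 = 15, a_1 = floor((39 + 39)/15) = 5.
  m_2 = 15*5 - 39 = 36, d_2 = (1536 - 36^2)/15 = 240/15 = 16, a_2 = floor((39 + 36)/16) = 4.
  m_3 = 16*4 - 36 = 28, d_3 = (1536 - 28^2)/16 = 752/16 = 47, a_3 = floor((39 + 28)/47) = 1.
  m_4 = 47*1 - 28 = 19, d_4 = (1536 - 19^2)/47 = 1175/47 = 25, a_4 = floor((39 + 19)/25) = 2.
  m_5 = 25*2 - 19 = 31, d_5 = (1536 - 31^2)/25 = 575/25 = 23, a_5 = floor((39 + 31)/23) = 3.
  m_6 = 23*3 - 31 = 38, d_6 = (1536 - 38^2)/23 = 92/23 = 4, a_6 = floor((39 + 38)/4) = 19.
  m_7 = 4*19 - 38 = 38, d_7 = (1536 - 38^2)/4 = 92/4 = 23, a_7 = floor((39 + 38)/23) = 3.
  m_8 = 23*3 - 38 = 31, d_8 = (1536 - 31^2)/23 = 575/23 = 25, a_8 = floor((39 + 31)/25) = 2.
  m_9 = 25*2 - 31 = 19, d_9 = (1536 - 19^2)/25 = 1175/25 = 47, a_9 = floor((39 + 19)/47) = 1.
  m_10 = 47*1 - 19 = 28, d_10 = (1536 - 28^2)/47 = 752/47 = 16, a_10 = floor((39 + 28)/16) = 4.
  m_11 = 16*4 - 28 = 36, d_11 = (1536 - 36^2)/16 = 240/16 = 15, a_11 = floor((39 + 36)/15) = 5.
  m_12 = 15*5 - 36 = 39, d_12 = (1536 - 39^2)/15 = 15/15 = 1, a_12 = floor((39 + 39)/1) = 78.
  m_13 = 1*78 - 39 = 39, d_13 = (1536 - 39^2)/1 = 15/1 = 15: (m_13, d_13) = (m_1, d_1) = (39, 15), so from here the quotients repeat a_1, ..., a_12; the period length is 12.
Hence the expansion of sqrt(1536) is a_0 = 39 followed by the repeating block 5, 4, 1, 2, 3, 19, 3, 2, 1, 4, 5, 78 (period 12).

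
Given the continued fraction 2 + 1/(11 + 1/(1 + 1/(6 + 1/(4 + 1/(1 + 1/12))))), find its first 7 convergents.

2/1, 23/11, 25/12, 173/83, 717/344, 890/427, 11397/5468

Using the convergent recurrence p_i = a_i*p_{i-1} + p_{i-2}, q_i = a_i*q_{i-1} + q_{i-2} with p_{-2}=0, p_{-1}=1, q_{-2}=1, q_{-1}=0:
  i=0: a_0=2, p_0 = 2*1 + 0 = 2, q_0 = 2*0 + 1 = 1.
  i=1: a_1=11, p_1 = 11*2 + 1 = 23, q_1 = 11*1 + 0 = 11.
  i=2: a_2=1, p_2 = 1*23 + 2 = 25, q_2 = 1*11 + 1 = 12.
  i=3: a_3=6, p_3 = 6*25 + 23 = 173, q_3 = 6*12 + 11 = 83.
  i=4: a_4=4, p_4 = 4*173 + 25 = 717, q_4 = 4*83 + 12 = 344.
  i=5: a_5=1, p_5 = 1*717 + 173 = 890, q_5 = 1*344 + 83 = 427.
  i=6: a_6=12, p_6 = 12*890 + 717 = 11397, q_6 = 12*427 + 344 = 5468.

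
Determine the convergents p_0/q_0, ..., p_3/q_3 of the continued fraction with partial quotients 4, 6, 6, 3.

4/1, 25/6, 154/37, 487/117

Using the convergent recurrence p_i = a_i*p_{i-1} + p_{i-2}, q_i = a_i*q_{i-1} + q_{i-2} with p_{-2}=0, p_{-1}=1, q_{-2}=1, q_{-1}=0:
  i=0: a_0=4, p_0 = 4*1 + 0 = 4, q_0 = 4*0 + 1 = 1.
  i=1: a_1=6, p_1 = 6*4 + 1 = 25, q_1 = 6*1 + 0 = 6.
  i=2: a_2=6, p_2 = 6*25 + 4 = 154, q_2 = 6*6 + 1 = 37.
  i=3: a_3=3, p_3 = 3*154 + 25 = 487, q_3 = 3*37 + 6 = 117.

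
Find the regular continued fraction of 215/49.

Run the Euclidean algorithm on 215 and 49; the successive quotients are the partial quotients a_0, a_1, ... (each step inverts the fractional part left over by the previous one):
  215 = 4*49 + 19, so a_0 = 4.
  49 = 2*19 + 11, so a_1 = 2.
  19 = 1*11 + 8, so a_2 = 1.
  11 = 1*8 + 3, so a_3 = 1.
  8 = 2*3 + 2, so a_4 = 2.
  3 = 1*2 + 1, so a_5 = 1.
  2 = 2*1 + 0, so a_6 = 2.
The remainder reaches 0 after 7 divisions, so the expansion has 7 partial quotients, read off in order.

[4; 2, 1, 1, 2, 1, 2]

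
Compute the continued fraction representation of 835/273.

Run the Euclidean algorithm on 835 and 273; the successive quotients are the partial quotients a_0, a_1, ... (each step inverts the fractional part left over by the previous one):
  835 = 3*273 + 16, so a_0 = 3.
  273 = 17*16 + 1, so a_1 = 17.
  16 = 16*1 + 0, so a_2 = 16.
The remainder reaches 0 after 3 divisions, so the expansion has 3 partial quotients, read off in order.

[3; 17, 16]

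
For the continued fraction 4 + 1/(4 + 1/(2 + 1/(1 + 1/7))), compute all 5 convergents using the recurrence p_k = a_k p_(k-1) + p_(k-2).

4/1, 17/4, 38/9, 55/13, 423/100

Using the convergent recurrence p_i = a_i*p_{i-1} + p_{i-2}, q_i = a_i*q_{i-1} + q_{i-2} with p_{-2}=0, p_{-1}=1, q_{-2}=1, q_{-1}=0:
  i=0: a_0=4, p_0 = 4*1 + 0 = 4, q_0 = 4*0 + 1 = 1.
  i=1: a_1=4, p_1 = 4*4 + 1 = 17, q_1 = 4*1 + 0 = 4.
  i=2: a_2=2, p_2 = 2*17 + 4 = 38, q_2 = 2*4 + 1 = 9.
  i=3: a_3=1, p_3 = 1*38 + 17 = 55, q_3 = 1*9 + 4 = 13.
  i=4: a_4=7, p_4 = 7*55 + 38 = 423, q_4 = 7*13 + 9 = 100.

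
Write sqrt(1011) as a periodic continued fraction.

Write x_i = (sqrt(1011) + m_i)/d_i with (m_0, d_0) = (0, 1). a_0 = floor(sqrt(1011)) = 31, since 31^2 = 961 <= 1011 < 1024 = 32^2.
Iterate m_{i+1} = d_i*a_i - m_i, d_{i+1} = (1011 - m_{i+1}^2)/d_i, a_{i+1} = floor((a_0 + m_{i+1})/d_{i+1}):
  m_1 = 1*31 - 0 = 31, d_1 = (1011 - 31^2)/1 = 50/1 = 50, a_1 = floor((31 + 31)/50) = 1.
  m_2 = 50*1 - 31 = 19, d_2 = (1011 - 19^2)/50 = 650/50 = 13, a_2 = floor((31 + 19)/13) = 3.
  m_3 = 13*3 - 19 = 20, d_3 = (1011 - 20^2)/13 = 611/13 = 47, a_3 = floor((31 + 20)/47) = 1.
  m_4 = 47*1 - 20 = 27, d_4 = (1011 - 27^2)/47 = 282/47 = 6, a_4 = floor((31 + 27)/6) = 9.
  m_5 = 6*9 - 27 = 27, d_5 = (1011 - 27^2)/6 = 282/6 = 47, a_5 = floor((31 + 27)/47) = 1.
  m_6 = 47*1 - 27 = 20, d_6 = (1011 - 20^2)/47 = 611/47 = 13, a_6 = floor((31 + 20)/13) = 3.
  m_7 = 13*3 - 20 = 19, d_7 = (1011 - 19^2)/13 = 650/13 = 50, a_7 = floor((31 + 19)/50) = 1.
  m_8 = 50*1 - 19 = 31, d_8 = (1011 - 31^2)/50 = 50/50 = 1, a_8 = floor((31 + 31)/1) = 62.
  m_9 = 1*62 - 31 = 31, d_9 = (1011 - 31^2)/1 = 50/1 = 50: (m_9, d_9) = (m_1, d_1) = (31, 50), so from here the quotients repeat a_1, ..., a_8; the period length is 8.
Hence the expansion of sqrt(1011) is a_0 = 31 followed by the repeating block 1, 3, 1, 9, 1, 3, 1, 62 (period 8).

[31; (1, 3, 1, 9, 1, 3, 1, 62)]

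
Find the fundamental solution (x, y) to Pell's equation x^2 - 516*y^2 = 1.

(x, y) = (16855, 742)

First expand sqrt(516) as a continued fraction. With x_i = (sqrt(516) + m_i)/d_i and (m_0, d_0) = (0, 1): a_0 = floor(sqrt(516)) = 22, since 22^2 = 484 <= 516 < 529 = 23^2.
Iterate m_{i+1} = d_i*a_i - m_i, d_{i+1} = (516 - m_{i+1}^2)/d_i, a_{i+1} = floor((a_0 + m_{i+1})/d_{i+1}):
  m_1 = 1*22 - 0 = 22, d_1 = (516 - 22^2)/1 = 32/1 = 32, a_1 = floor((22 + 22)/32) = 1.
  m_2 = 32*1 - 22 = 10, d_2 = (516 - 10^2)/32 = 416/32 = 13, a_2 = floor((22 + 10)/13) = 2.
  m_3 = 13*2 - 10 = 16, d_3 = (516 - 16^2)/13 = 260/13 = 20, a_3 = floor((22 + 16)/20) = 1.
  m_4 = 20*1 - 16 = 4, d_4 = (516 - 4^2)/20 = 500/20 = 25, a_4 = floor((22 + 4)/25) = 1.
  m_5 = 25*1 - 4 = 21, d_5 = (516 - 21^2)/25 = 75/25 = 3, a_5 = floor((22 + 21)/3) = 14.
  m_6 = 3*14 - 21 = 21, d_6 = (516 - 21^2)/3 = 75/3 = 25, a_6 = floor((22 + 21)/25) = 1.
  m_7 = 25*1 - 21 = 4, d_7 = (516 - 4^2)/25 = 500/25 = 20, a_7 = floor((22 + 4)/20) = 1.
  m_8 = 20*1 - 4 = 16, d_8 = (516 - 16^2)/20 = 260/20 = 13, a_8 = floor((22 + 16)/13) = 2.
  m_9 = 13*2 - 16 = 10, d_9 = (516 - 10^2)/13 = 416/13 = 32, a_9 = floor((22 + 10)/32) = 1.
  m_10 = 32*1 - 10 = 22, d_10 = (516 - 22^2)/32 = 32/32 = 1, a_10 = floor((22 + 22)/1) = 44.
  m_11 = 1*44 - 22 = 22, d_11 = (516 - 22^2)/1 = 32/1 = 32: (m_11, d_11) = (m_1, d_1) = (22, 32), so from here the quotients repeat a_1, ..., a_10; the period length is 10.
So sqrt(516) = [22; (1, 2, 1, 1, 14, 1, 1, 2, 1, 44)] with period length k = 10.
k is even, so the fundamental solution of x^2 - 516y^2 = 1 is (p_{k-1}, q_{k-1}) = (p_9, q_9); compute convergents through index 9.
Convergents (p_i = a_i*p_{i-1} + p_{i-2}, q_i = a_i*q_{i-1} + q_{i-2} with p_{-2}=0, p_{-1}=1, q_{-2}=1, q_{-1}=0):
  i=0: a_0=22, p_0 = 22*1 + 0 = 22, q_0 = 22*0 + 1 = 1.
  i=1: a_1=1, p_1 = 1*22 + 1 = 23, q_1 = 1*1 + 0 = 1.
  i=2: a_2=2, p_2 = 2*23 + 22 = 68, q_2 = 2*1 + 1 = 3.
  i=3: a_3=1, p_3 = 1*68 + 23 = 91, q_3 = 1*3 + 1 = 4.
  i=4: a_4=1, p_4 = 1*91 + 68 = 159, q_4 = 1*4 + 3 = 7.
  i=5: a_5=14, p_5 = 14*159 + 91 = 2317, q_5 = 14*7 + 4 = 102.
  i=6: a_6=1, p_6 = 1*2317 + 159 = 2476, q_6 = 1*102 + 7 = 109.
  i=7: a_7=1, p_7 = 1*2476 + 2317 = 4793, q_7 = 1*109 + 102 = 211.
  i=8: a_8=2, p_8 = 2*4793 + 2476 = 12062, q_8 = 2*211 + 109 = 531.
  i=9: a_9=1, p_9 = 1*12062 + 4793 = 16855, q_9 = 1*531 + 211 = 742.
Check: 16855^2 - 516*742^2 = 284091025 - 284091024 = 1, so (x, y) = (16855, 742) solves the equation, and by the theorem it is the least positive solution.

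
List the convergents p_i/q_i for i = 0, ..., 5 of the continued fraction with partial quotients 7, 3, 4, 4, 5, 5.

7/1, 22/3, 95/13, 402/55, 2105/288, 10927/1495

Using the convergent recurrence p_i = a_i*p_{i-1} + p_{i-2}, q_i = a_i*q_{i-1} + q_{i-2} with p_{-2}=0, p_{-1}=1, q_{-2}=1, q_{-1}=0:
  i=0: a_0=7, p_0 = 7*1 + 0 = 7, q_0 = 7*0 + 1 = 1.
  i=1: a_1=3, p_1 = 3*7 + 1 = 22, q_1 = 3*1 + 0 = 3.
  i=2: a_2=4, p_2 = 4*22 + 7 = 95, q_2 = 4*3 + 1 = 13.
  i=3: a_3=4, p_3 = 4*95 + 22 = 402, q_3 = 4*13 + 3 = 55.
  i=4: a_4=5, p_4 = 5*402 + 95 = 2105, q_4 = 5*55 + 13 = 288.
  i=5: a_5=5, p_5 = 5*2105 + 402 = 10927, q_5 = 5*288 + 55 = 1495.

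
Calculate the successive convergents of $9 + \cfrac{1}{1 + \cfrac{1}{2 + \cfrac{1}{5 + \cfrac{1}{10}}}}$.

Using the convergent recurrence p_i = a_i*p_{i-1} + p_{i-2}, q_i = a_i*q_{i-1} + q_{i-2} with p_{-2}=0, p_{-1}=1, q_{-2}=1, q_{-1}=0:
  i=0: a_0=9, p_0 = 9*1 + 0 = 9, q_0 = 9*0 + 1 = 1.
  i=1: a_1=1, p_1 = 1*9 + 1 = 10, q_1 = 1*1 + 0 = 1.
  i=2: a_2=2, p_2 = 2*10 + 9 = 29, q_2 = 2*1 + 1 = 3.
  i=3: a_3=5, p_3 = 5*29 + 10 = 155, q_3 = 5*3 + 1 = 16.
  i=4: a_4=10, p_4 = 10*155 + 29 = 1579, q_4 = 10*16 + 3 = 163.

9/1, 10/1, 29/3, 155/16, 1579/163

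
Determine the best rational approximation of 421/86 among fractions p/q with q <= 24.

Expand x = 421/86 as a continued fraction with the Euclidean algorithm:
  421 = 4*86 + 77, so a_0 = 4.
  86 = 1*77 + 9, so a_1 = 1.
  77 = 8*9 + 5, so a_2 = 8.
  9 = 1*5 + 4, so a_3 = 1.
  5 = 1*4 + 1, so a_4 = 1.
  4 = 4*1 + 0, so a_5 = 4.
so x = [4; 1, 8, 1, 1, 4].
Convergents (p_i = a_i*p_{i-1} + p_{i-2}, q_i = a_i*q_{i-1} + q_{i-2} with p_{-2}=0, p_{-1}=1, q_{-2}=1, q_{-1}=0), until the denominator exceeds 24:
  i=0: a_0=4, p_0 = 4*1 + 0 = 4, q_0 = 4*0 + 1 = 1.
  i=1: a_1=1, p_1 = 1*4 + 1 = 5, q_1 = 1*1 + 0 = 1.
  i=2: a_2=8, p_2 = 8*5 + 4 = 44, q_2 = 8*1 + 1 = 9.
  i=3: a_3=1, p_3 = 1*44 + 5 = 49, q_3 = 1*9 + 1 = 10.
  i=4: a_4=1, p_4 = 1*49 + 44 = 93, q_4 = 1*10 + 9 = 19.
  i=5: a_5=4, p_5 = 4*93 + 49 = 421, q_5 = 4*19 + 10 = 86.
q_5 = 86 > 24, so the last convergent with denominator <= 24 is p_4/q_4 = 93/19.
The closest fraction with denominator <= 24 is either p_4/q_4 or the intermediate fraction (k*p_4 + p_3)/(k*q_4 + q_3) with the largest k >= 1 whose denominator stays <= 24; these approach x as k grows, and every other convergent or intermediate fraction in range is farther away.
Largest k: floor((24 - q_3)/q_4) = floor((24 - 10)/19) = 0.
Since k = 0, no intermediate fraction beyond p_4/q_4 has denominator <= 24, so the convergent 93/19 is the closest (its error is |421*19 - 93*86|/(86*19) = 1/1634).

93/19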